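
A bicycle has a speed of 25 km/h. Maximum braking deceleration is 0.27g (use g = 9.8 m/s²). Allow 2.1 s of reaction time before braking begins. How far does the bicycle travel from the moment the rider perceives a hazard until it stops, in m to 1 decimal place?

25 km/h ÷ 3.6 = 6.9444 m/s.
a = 0.27 × 9.8 = 2.646 m/s².
Reaction distance = v·t_r = 6.9444 × 2.1 = 14.583 m.
Braking distance = v²/(2a) = 6.9444² / (2 × 2.646) = 48.225 / 5.292 = 9.113 m.
Total = 14.583 + 9.113 = 23.696 m.

Total stopping distance ≈ 23.7 m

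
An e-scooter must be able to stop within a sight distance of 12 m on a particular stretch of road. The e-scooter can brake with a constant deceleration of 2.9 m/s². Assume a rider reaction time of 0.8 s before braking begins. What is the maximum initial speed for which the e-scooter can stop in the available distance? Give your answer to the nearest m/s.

Maximum speed ≈ 6 m/s

Stopping distance: v·t_r + v²/(2a) = 12 with t_r = 0.8 s and a = 2.900 m/s².
So v² + 4.640 v − 69.60 = 0.
Positive root: v = −a·t_r + √((a·t_r)² + 2a·d) = −2.320 + √(5.382 + 69.60) = 6.3392 m/s.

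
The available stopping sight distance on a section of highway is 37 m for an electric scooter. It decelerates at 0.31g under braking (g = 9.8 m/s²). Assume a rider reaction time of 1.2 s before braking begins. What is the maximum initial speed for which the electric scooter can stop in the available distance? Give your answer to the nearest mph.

Maximum speed ≈ 26 mph

a = 0.31 × 9.8 = 3.038 m/s².
Stopping distance: v·t_r + v²/(2a) = 37 with t_r = 1.2 s and a = 3.038 m/s².
So v² + 7.291 v − 224.81 = 0.
Positive root: v = −a·t_r + √((a·t_r)² + 2a·d) = −3.646 + √(13.293 + 224.81) = 11.7846 m/s.
11.7846 m/s ÷ 0.44704 = 26.361 mph.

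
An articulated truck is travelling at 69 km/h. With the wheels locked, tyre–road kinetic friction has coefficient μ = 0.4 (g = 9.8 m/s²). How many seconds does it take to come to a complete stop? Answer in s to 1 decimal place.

69 km/h ÷ 3.6 = 19.1667 m/s.
a = μg = 0.4 × 9.8 = 3.920 m/s².
Braking time = v/a = 19.1667 / 3.920 = 4.889 s.

Braking time ≈ 4.9 s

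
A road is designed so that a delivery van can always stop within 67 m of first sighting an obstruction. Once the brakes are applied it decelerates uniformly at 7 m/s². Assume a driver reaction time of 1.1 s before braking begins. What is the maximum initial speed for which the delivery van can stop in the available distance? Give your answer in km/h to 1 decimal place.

Stopping distance: v·t_r + v²/(2a) = 67 with t_r = 1.1 s and a = 7.000 m/s².
So v² + 15.400 v − 938.00 = 0.
Positive root: v = −a·t_r + √((a·t_r)² + 2a·d) = −7.700 + √(59.290 + 938.00) = 23.8799 m/s.
23.8799 m/s × 3.6 = 85.968 km/h.

Maximum speed ≈ 86.0 km/h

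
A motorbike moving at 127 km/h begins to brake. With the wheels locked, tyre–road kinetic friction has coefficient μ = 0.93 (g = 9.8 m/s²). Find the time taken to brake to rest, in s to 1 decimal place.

127 km/h ÷ 3.6 = 35.2778 m/s.
a = μg = 0.93 × 9.8 = 9.114 m/s².
Braking time = v/a = 35.2778 / 9.114 = 3.871 s.

Braking time ≈ 3.9 s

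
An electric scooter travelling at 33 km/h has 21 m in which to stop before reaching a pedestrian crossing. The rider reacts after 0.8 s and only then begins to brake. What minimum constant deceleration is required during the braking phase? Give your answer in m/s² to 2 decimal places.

33 km/h ÷ 3.6 = 9.1667 m/s.
Distance covered during reaction = 9.1667 × 0.8 = 7.333 m.
Distance available for braking: 21 − 7.333 = 13.667 m.
v² = 2a·d ⇒ a = v²/(2d) = 9.1667² / (2 × 13.667) = 84.028 / 27.334 = 3.0741 m/s².

Required deceleration ≈ 3.07 m/s²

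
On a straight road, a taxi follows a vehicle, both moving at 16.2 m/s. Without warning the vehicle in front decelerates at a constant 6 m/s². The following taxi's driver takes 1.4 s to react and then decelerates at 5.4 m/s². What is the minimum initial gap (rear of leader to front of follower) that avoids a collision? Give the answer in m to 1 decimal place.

Leader travels v²/(2a_L) = 262.440 / 12.000 = 21.870 m before stopping.
Follower covers v·t_r = 16.2000 × 1.4 = 22.680 m while reacting, then v²/(2a_F) = 262.440 / 10.800 = 24.300 m while braking, for a total of 22.680 + 24.300 = 46.980 m.
Since a_F ≤ a_L and the follower starts braking later, the follower is never slower than the leader, so the closest approach is when both have stopped.
Minimum gap = 46.980 − 21.870 = 25.110 m.

Minimum gap ≈ 25.1 m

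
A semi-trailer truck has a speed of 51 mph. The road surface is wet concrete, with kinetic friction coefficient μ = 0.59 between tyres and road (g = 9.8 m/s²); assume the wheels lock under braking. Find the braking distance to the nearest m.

Braking distance ≈ 45 m

51 mph × 0.44704 = 22.7990 m/s.
a = μg = 0.59 × 9.8 = 5.782 m/s².
Braking distance = v²/(2a) = 22.7990² / (2 × 5.782) = 519.794 / 11.564 = 44.949 m.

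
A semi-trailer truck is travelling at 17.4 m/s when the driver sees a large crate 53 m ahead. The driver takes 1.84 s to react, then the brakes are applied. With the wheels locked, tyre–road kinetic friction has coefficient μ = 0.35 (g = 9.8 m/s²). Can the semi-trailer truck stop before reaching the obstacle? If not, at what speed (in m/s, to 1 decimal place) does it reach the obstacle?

a = μg = 0.35 × 9.8 = 3.430 m/s².
Reaction distance = 17.4000 × 1.84 = 32.016 m.
Braking distance needed to stop: v²/(2a) = 302.760 / 6.860 = 44.134 m, so total needed = 32.016 + 44.134 = 76.150 m > 53 m — it cannot stop.
Distance remaining when braking begins: 53 − 32.016 = 20.984 m.
v² = v₀² − 2a·d = 302.760 − 2 × 3.430 × 20.984 = 158.810 m²/s².
v = √158.810 = 12.602 m/s.

No — it strikes the obstacle at 12.6 m/s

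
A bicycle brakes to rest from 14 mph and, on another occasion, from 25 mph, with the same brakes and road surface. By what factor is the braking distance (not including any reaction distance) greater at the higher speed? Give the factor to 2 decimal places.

Factor ≈ 3.19

Braking distance d = v²/(2a), so with a fixed, d ∝ v².
Factor = (25/14)² = 1.7857² = 3.1887.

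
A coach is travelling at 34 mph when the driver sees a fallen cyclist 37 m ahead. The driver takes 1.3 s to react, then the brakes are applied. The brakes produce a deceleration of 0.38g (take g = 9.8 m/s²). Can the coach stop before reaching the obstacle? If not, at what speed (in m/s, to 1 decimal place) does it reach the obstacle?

34 mph × 0.44704 = 15.1994 m/s.
a = 0.38 × 9.8 = 3.724 m/s².
Reaction distance = 15.1994 × 1.3 = 19.759 m.
Braking distance needed to stop: v²/(2a) = 231.022 / 7.448 = 31.018 m, so total needed = 19.759 + 31.018 = 50.777 m > 37 m — it cannot stop.
Distance remaining when braking begins: 37 − 19.759 = 17.241 m.
v² = v₀² − 2a·d = 231.022 − 2 × 3.724 × 17.241 = 102.611 m²/s².
v = √102.611 = 10.130 m/s.

No — it strikes the obstacle at 10.1 m/s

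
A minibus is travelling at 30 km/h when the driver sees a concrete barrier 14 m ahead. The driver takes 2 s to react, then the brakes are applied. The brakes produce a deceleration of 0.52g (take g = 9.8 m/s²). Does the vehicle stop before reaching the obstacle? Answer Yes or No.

No

30 km/h ÷ 3.6 = 8.3333 m/s.
a = 0.52 × 9.8 = 5.096 m/s².
Reaction distance = 8.3333 × 2 = 16.667 m.
Braking distance = v²/(2a) = 69.444 / 10.192 = 6.814 m.
Total stopping distance = 16.667 + 6.814 = 23.481 m, vs 14 m available — it cannot stop in time and overshoots by 23.481 − 14 = 9.481 m.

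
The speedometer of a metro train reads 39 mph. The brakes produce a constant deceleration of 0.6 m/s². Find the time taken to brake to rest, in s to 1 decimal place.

Braking time ≈ 29.1 s

39 mph × 0.44704 = 17.4346 m/s.
Braking time = v/a = 17.4346 / 0.600 = 29.058 s.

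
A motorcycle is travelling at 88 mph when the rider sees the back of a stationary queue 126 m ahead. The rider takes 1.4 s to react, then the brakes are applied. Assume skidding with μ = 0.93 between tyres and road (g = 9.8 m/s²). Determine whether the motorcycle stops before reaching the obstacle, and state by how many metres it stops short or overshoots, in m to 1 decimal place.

88 mph × 0.44704 = 39.3395 m/s.
a = μg = 0.93 × 9.8 = 9.114 m/s².
Reaction distance = 39.3395 × 1.4 = 55.075 m.
Braking distance = v²/(2a) = 1547.596 / 18.228 = 84.902 m.
Total stopping distance = 55.075 + 84.902 = 139.977 m, vs 126 m available — it cannot stop in time and overshoots by 139.977 − 126 = 13.977 m.

No — it overshoots by 14.0 m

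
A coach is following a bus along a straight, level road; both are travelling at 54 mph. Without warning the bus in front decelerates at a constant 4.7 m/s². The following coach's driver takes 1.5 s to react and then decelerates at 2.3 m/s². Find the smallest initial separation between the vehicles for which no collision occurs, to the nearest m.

54 mph × 0.44704 = 24.1402 m/s.
Leader travels v²/(2a_L) = 582.749 / 9.400 = 61.995 m before stopping.
Follower covers v·t_r = 24.1402 × 1.5 = 36.210 m while reacting, then v²/(2a_F) = 582.749 / 4.600 = 126.685 m while braking, for a total of 36.210 + 126.685 = 162.895 m.
Since a_F ≤ a_L and the follower starts braking later, the follower is never slower than the leader, so the closest approach is when both have stopped.
Minimum gap = 162.895 − 61.995 = 100.900 m.

Minimum gap ≈ 101 m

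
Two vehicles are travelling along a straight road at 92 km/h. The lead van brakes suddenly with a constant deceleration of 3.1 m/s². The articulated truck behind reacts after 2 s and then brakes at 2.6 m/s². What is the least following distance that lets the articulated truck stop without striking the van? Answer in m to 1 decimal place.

Minimum gap ≈ 71.4 m

92 km/h ÷ 3.6 = 25.5556 m/s.
Leader travels v²/(2a_L) = 653.089 / 6.200 = 105.337 m before stopping.
Follower covers v·t_r = 25.5556 × 2 = 51.111 m while reacting, then v²/(2a_F) = 653.089 / 5.200 = 125.594 m while braking, for a total of 51.111 + 125.594 = 176.705 m.
Since a_F ≤ a_L and the follower starts braking later, the follower is never slower than the leader, so the closest approach is when both have stopped.
Minimum gap = 176.705 − 105.337 = 71.368 m.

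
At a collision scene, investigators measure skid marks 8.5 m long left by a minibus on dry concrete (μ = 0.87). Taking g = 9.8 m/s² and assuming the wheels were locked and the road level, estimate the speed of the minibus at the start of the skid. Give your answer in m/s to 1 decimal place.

Initial speed ≈ 12.0 m/s

Deceleration a = μg = 0.87 × 9.8 = 8.526 m/s².
v = √(2a·d) = √(2 × 8.526 × 8.5) = √144.942 = 12.0392 m/s.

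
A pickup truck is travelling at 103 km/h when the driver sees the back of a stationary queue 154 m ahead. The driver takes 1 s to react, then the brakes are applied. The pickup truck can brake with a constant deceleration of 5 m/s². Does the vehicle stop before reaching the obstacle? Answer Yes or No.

103 km/h ÷ 3.6 = 28.6111 m/s.
Reaction distance = 28.6111 × 1 = 28.611 m.
Braking distance = v²/(2a) = 818.595 / 10.000 = 81.859 m.
Total stopping distance = 28.611 + 81.859 = 110.470 m, vs 154 m available — it stops with 154 − 110.470 = 43.530 m to spare.

Yes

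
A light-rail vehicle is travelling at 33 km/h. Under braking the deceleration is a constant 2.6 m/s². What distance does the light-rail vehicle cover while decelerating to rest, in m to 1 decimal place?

33 km/h ÷ 3.6 = 9.1667 m/s.
Braking distance = v²/(2a) = 9.1667² / (2 × 2.600) = 84.028 / 5.200 = 16.159 m.

Braking distance ≈ 16.2 m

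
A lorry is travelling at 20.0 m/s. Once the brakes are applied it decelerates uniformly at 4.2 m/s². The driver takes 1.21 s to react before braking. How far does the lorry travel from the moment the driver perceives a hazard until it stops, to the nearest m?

Total stopping distance ≈ 72 m

Reaction distance = v·t_r = 20.0000 × 1.21 = 24.200 m.
Braking distance = v²/(2a) = 20.0000² / (2 × 4.200) = 400.000 / 8.400 = 47.619 m.
Total = 24.200 + 47.619 = 71.819 m.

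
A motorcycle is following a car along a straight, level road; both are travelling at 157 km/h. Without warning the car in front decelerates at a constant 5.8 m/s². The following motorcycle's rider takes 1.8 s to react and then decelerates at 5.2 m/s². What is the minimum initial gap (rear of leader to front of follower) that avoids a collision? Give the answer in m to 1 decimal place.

157 km/h ÷ 3.6 = 43.6111 m/s.
Leader travels v²/(2a_L) = 1901.928 / 11.600 = 163.959 m before stopping.
Follower covers v·t_r = 43.6111 × 1.8 = 78.500 m while reacting, then v²/(2a_F) = 1901.928 / 10.400 = 182.878 m while braking, for a total of 78.500 + 182.878 = 261.378 m.
Since a_F ≤ a_L and the follower starts braking later, the follower is never slower than the leader, so the closest approach is when both have stopped.
Minimum gap = 261.378 − 163.959 = 97.419 m.

Minimum gap ≈ 97.4 m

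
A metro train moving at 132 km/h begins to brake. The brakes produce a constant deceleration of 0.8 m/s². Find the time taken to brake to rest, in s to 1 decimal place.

Braking time ≈ 45.8 s

132 km/h ÷ 3.6 = 36.6667 m/s.
Braking time = v/a = 36.6667 / 0.800 = 45.833 s.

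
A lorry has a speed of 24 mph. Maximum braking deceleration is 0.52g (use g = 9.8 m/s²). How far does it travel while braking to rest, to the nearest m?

24 mph × 0.44704 = 10.7290 m/s.
a = 0.52 × 9.8 = 5.096 m/s².
Braking distance = v²/(2a) = 10.7290² / (2 × 5.096) = 115.111 / 10.192 = 11.294 m.

Braking distance ≈ 11 m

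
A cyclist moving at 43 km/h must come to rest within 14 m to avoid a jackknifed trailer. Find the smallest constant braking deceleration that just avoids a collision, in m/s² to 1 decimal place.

Required deceleration ≈ 5.1 m/s²

43 km/h ÷ 3.6 = 11.9444 m/s.
v² = 2a·d ⇒ a = v²/(2d) = 11.9444² / (2 × 14.000) = 142.669 / 28.000 = 5.0953 m/s².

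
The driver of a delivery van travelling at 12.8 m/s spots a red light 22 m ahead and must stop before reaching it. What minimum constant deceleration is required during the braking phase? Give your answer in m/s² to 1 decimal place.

Required deceleration ≈ 3.7 m/s²

v² = 2a·d ⇒ a = v²/(2d) = 12.8000² / (2 × 22.000) = 163.840 / 44.000 = 3.7236 m/s².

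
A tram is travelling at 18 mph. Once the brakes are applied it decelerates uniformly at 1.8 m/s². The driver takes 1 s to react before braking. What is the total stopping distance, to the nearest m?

Total stopping distance ≈ 26 m

18 mph × 0.44704 = 8.0467 m/s.
Reaction distance = v·t_r = 8.0467 × 1 = 8.047 m.
Braking distance = v²/(2a) = 8.0467² / (2 × 1.800) = 64.749 / 3.600 = 17.986 m.
Total = 8.047 + 17.986 = 26.033 m.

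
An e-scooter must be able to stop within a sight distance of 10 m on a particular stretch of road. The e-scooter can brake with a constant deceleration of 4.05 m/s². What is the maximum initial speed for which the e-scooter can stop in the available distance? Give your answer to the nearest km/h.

Maximum speed ≈ 32 km/h

v²/(2a) = d ⇒ v = √(2 × 4.050 × 10) = √81.00 = 9.0000 m/s.
9.0000 m/s × 3.6 = 32.400 km/h.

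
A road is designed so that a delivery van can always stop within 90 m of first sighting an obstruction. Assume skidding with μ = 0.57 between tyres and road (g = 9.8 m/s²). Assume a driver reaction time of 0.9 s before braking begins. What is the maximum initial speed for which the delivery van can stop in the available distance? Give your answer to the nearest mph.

Maximum speed ≈ 61 mph

a = μg = 0.57 × 9.8 = 5.586 m/s².
Stopping distance: v·t_r + v²/(2a) = 90 with t_r = 0.9 s and a = 5.586 m/s².
So v² + 10.055 v − 1005.48 = 0.
Positive root: v = −a·t_r + √((a·t_r)² + 2a·d) = −5.027 + √(25.271 + 1005.48) = 27.0783 m/s.
27.0783 m/s ÷ 0.44704 = 60.572 mph.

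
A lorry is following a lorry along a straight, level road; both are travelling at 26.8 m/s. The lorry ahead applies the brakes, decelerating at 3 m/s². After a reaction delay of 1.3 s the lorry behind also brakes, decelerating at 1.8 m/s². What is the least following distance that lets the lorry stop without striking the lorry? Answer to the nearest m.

Leader travels v²/(2a_L) = 718.240 / 6.000 = 119.707 m before stopping.
Follower covers v·t_r = 26.8000 × 1.3 = 34.840 m while reacting, then v²/(2a_F) = 718.240 / 3.600 = 199.511 m while braking, for a total of 34.840 + 199.511 = 234.351 m.
Since a_F ≤ a_L and the follower starts braking later, the follower is never slower than the leader, so the closest approach is when both have stopped.
Minimum gap = 234.351 − 119.707 = 114.644 m.

Minimum gap ≈ 115 m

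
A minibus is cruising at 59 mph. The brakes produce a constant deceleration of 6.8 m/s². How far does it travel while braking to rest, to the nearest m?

59 mph × 0.44704 = 26.3754 m/s.
Braking distance = v²/(2a) = 26.3754² / (2 × 6.800) = 695.662 / 13.600 = 51.152 m.

Braking distance ≈ 51 m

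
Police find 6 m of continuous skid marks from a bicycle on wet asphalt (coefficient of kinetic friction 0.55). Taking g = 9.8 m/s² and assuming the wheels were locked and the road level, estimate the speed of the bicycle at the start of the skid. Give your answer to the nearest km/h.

Initial speed ≈ 29 km/h

Deceleration a = μg = 0.55 × 9.8 = 5.390 m/s².
v = √(2a·d) = √(2 × 5.390 × 6) = √64.680 = 8.0424 m/s.
= 8.0424 × 3.6 = 28.953 km/h.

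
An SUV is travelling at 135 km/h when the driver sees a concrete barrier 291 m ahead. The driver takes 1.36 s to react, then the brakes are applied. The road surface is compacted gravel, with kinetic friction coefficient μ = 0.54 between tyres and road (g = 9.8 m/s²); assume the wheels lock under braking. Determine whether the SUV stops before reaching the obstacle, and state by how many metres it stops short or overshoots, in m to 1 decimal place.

135 km/h ÷ 3.6 = 37.5000 m/s.
a = μg = 0.54 × 9.8 = 5.292 m/s².
Reaction distance = 37.5000 × 1.36 = 51.000 m.
Braking distance = v²/(2a) = 1406.250 / 10.584 = 132.866 m.
Total stopping distance = 51.000 + 132.866 = 183.866 m, vs 291 m available — it stops with 291 − 183.866 = 107.134 m to spare.

Yes — it stops 107.1 m short of the obstacle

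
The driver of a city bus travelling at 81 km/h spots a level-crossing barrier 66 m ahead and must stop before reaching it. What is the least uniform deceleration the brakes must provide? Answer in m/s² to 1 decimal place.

81 km/h ÷ 3.6 = 22.5000 m/s.
v² = 2a·d ⇒ a = v²/(2d) = 22.5000² / (2 × 66.000) = 506.250 / 132.000 = 3.8352 m/s².

Required deceleration ≈ 3.8 m/s²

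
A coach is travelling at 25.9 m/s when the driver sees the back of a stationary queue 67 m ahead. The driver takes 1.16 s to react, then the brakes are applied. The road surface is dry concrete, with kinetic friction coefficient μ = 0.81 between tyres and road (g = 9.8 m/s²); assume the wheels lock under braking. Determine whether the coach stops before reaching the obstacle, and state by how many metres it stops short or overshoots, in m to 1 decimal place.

No — it overshoots by 5.3 m

a = μg = 0.81 × 9.8 = 7.938 m/s².
Reaction distance = 25.9000 × 1.16 = 30.044 m.
Braking distance = v²/(2a) = 670.810 / 15.876 = 42.253 m.
Total stopping distance = 30.044 + 42.253 = 72.297 m, vs 67 m available — it cannot stop in time and overshoots by 72.297 − 67 = 5.297 m.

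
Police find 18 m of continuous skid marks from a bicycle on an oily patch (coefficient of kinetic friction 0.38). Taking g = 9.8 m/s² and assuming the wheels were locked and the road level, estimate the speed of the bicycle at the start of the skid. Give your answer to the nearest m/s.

Initial speed ≈ 12 m/s

Deceleration a = μg = 0.38 × 9.8 = 3.724 m/s².
v = √(2a·d) = √(2 × 3.724 × 18) = √134.064 = 11.5786 m/s.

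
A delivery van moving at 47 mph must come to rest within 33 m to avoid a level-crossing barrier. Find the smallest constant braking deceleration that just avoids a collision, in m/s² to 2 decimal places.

47 mph × 0.44704 = 21.0109 m/s.
v² = 2a·d ⇒ a = v²/(2d) = 21.0109² / (2 × 33.000) = 441.458 / 66.000 = 6.6888 m/s².

Required deceleration ≈ 6.69 m/s²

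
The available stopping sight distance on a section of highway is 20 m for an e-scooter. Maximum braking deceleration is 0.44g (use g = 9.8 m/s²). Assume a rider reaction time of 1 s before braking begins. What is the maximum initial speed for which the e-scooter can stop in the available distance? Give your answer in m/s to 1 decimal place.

Maximum speed ≈ 9.5 m/s

a = 0.44 × 9.8 = 4.312 m/s².
Stopping distance: v·t_r + v²/(2a) = 20 with t_r = 1 s and a = 4.312 m/s².
So v² + 8.624 v − 172.48 = 0.
Positive root: v = −a·t_r + √((a·t_r)² + 2a·d) = −4.312 + √(18.593 + 172.48) = 9.5109 m/s.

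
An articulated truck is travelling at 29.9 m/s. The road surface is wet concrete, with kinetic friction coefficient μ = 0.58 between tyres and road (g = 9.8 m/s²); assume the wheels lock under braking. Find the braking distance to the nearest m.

Braking distance ≈ 79 m

a = μg = 0.58 × 9.8 = 5.684 m/s².
Braking distance = v²/(2a) = 29.9000² / (2 × 5.684) = 894.010 / 11.368 = 78.643 m.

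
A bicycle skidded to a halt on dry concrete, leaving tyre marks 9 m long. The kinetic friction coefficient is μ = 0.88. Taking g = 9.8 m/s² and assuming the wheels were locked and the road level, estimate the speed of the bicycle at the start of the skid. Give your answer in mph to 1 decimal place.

Deceleration a = μg = 0.88 × 9.8 = 8.624 m/s².
v = √(2a·d) = √(2 × 8.624 × 9) = √155.232 = 12.4592 m/s.
= 12.4592 ÷ 0.44704 = 27.870 mph.

Initial speed ≈ 27.9 mph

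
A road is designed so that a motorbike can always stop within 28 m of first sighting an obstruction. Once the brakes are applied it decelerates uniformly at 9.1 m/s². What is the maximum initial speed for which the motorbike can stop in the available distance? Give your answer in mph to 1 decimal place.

Maximum speed ≈ 50.5 mph

v²/(2a) = d ⇒ v = √(2 × 9.100 × 28) = √509.60 = 22.5743 m/s.
22.5743 m/s ÷ 0.44704 = 50.497 mph.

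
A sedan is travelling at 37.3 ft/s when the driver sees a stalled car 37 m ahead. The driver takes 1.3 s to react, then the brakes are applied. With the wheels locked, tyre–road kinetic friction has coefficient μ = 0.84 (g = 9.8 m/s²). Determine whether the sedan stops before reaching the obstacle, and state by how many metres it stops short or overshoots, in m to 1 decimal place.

37.3 ft/s × 0.3048 = 11.3690 m/s.
a = μg = 0.84 × 9.8 = 8.232 m/s².
Reaction distance = 11.3690 × 1.3 = 14.780 m.
Braking distance = v²/(2a) = 129.254 / 16.464 = 7.851 m.
Total stopping distance = 14.780 + 7.851 = 22.631 m, vs 37 m available — it stops with 37 − 22.631 = 14.369 m to spare.

Yes — it stops 14.4 m short of the obstacle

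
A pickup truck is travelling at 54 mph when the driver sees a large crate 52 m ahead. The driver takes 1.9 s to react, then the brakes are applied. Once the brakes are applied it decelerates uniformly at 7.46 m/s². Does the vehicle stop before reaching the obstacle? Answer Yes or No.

54 mph × 0.44704 = 24.1402 m/s.
Reaction distance = 24.1402 × 1.9 = 45.866 m.
Braking distance = v²/(2a) = 582.749 / 14.920 = 39.058 m.
Total stopping distance = 45.866 + 39.058 = 84.924 m, vs 52 m available — it cannot stop in time and overshoots by 84.924 − 52 = 32.924 m.

No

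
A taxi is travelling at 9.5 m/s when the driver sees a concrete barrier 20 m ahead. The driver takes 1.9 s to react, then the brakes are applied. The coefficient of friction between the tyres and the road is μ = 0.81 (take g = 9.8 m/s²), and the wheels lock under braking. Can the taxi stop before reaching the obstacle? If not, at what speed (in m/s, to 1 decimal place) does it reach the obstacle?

No — it strikes the obstacle at 7.7 m/s

a = μg = 0.81 × 9.8 = 7.938 m/s².
Reaction distance = 9.5000 × 1.9 = 18.050 m.
Braking distance needed to stop: v²/(2a) = 90.250 / 15.876 = 5.685 m, so total needed = 18.050 + 5.685 = 23.735 m > 20 m — it cannot stop.
Distance remaining when braking begins: 20 − 18.050 = 1.950 m.
v² = v₀² − 2a·d = 90.250 − 2 × 7.938 × 1.950 = 59.292 m²/s².
v = √59.292 = 7.700 m/s.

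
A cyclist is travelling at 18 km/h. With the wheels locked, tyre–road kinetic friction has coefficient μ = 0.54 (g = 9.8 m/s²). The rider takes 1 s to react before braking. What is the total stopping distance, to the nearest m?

Total stopping distance ≈ 7 m

18 km/h ÷ 3.6 = 5.0000 m/s.
a = μg = 0.54 × 9.8 = 5.292 m/s².
Reaction distance = v·t_r = 5.0000 × 1 = 5.000 m.
Braking distance = v²/(2a) = 5.0000² / (2 × 5.292) = 25.000 / 10.584 = 2.362 m.
Total = 5.000 + 2.362 = 7.362 m.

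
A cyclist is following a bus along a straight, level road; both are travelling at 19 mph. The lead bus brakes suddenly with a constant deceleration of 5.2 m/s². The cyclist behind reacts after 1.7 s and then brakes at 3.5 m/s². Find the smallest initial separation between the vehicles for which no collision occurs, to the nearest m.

Minimum gap ≈ 18 m

19 mph × 0.44704 = 8.4938 m/s.
Leader travels v²/(2a_L) = 72.145 / 10.400 = 6.937 m before stopping.
Follower covers v·t_r = 8.4938 × 1.7 = 14.439 m while reacting, then v²/(2a_F) = 72.145 / 7.000 = 10.306 m while braking, for a total of 14.439 + 10.306 = 24.745 m.
Since a_F ≤ a_L and the follower starts braking later, the follower is never slower than the leader, so the closest approach is when both have stopped.
Minimum gap = 24.745 − 6.937 = 17.808 m.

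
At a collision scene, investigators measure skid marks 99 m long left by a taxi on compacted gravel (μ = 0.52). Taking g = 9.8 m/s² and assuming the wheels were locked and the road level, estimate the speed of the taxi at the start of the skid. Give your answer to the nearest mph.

Deceleration a = μg = 0.52 × 9.8 = 5.096 m/s².
v = √(2a·d) = √(2 × 5.096 × 99) = √1009.008 = 31.7649 m/s.
= 31.7649 ÷ 0.44704 = 71.056 mph.

Initial speed ≈ 71 mph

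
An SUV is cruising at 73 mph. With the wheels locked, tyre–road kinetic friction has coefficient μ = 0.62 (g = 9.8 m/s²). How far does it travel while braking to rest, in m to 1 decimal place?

Braking distance ≈ 87.6 m

73 mph × 0.44704 = 32.6339 m/s.
a = μg = 0.62 × 9.8 = 6.076 m/s².
Braking distance = v²/(2a) = 32.6339² / (2 × 6.076) = 1064.971 / 12.152 = 87.638 m.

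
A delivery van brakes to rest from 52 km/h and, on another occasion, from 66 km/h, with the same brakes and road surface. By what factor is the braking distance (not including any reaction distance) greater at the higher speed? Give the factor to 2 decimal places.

Factor ≈ 1.61

Braking distance d = v²/(2a), so with a fixed, d ∝ v².
Factor = (66/52)² = 1.2692² = 1.6109.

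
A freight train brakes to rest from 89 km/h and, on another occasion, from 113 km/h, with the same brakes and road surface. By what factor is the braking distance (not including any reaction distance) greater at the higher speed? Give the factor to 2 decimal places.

Braking distance d = v²/(2a), so with a fixed, d ∝ v².
Factor = (113/89)² = 1.2697² = 1.6121.

Factor ≈ 1.61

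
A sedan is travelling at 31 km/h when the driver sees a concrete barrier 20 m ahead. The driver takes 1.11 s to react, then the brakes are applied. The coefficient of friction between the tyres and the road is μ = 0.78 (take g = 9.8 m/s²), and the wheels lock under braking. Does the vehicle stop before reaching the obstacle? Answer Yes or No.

31 km/h ÷ 3.6 = 8.6111 m/s.
a = μg = 0.78 × 9.8 = 7.644 m/s².
Reaction distance = 8.6111 × 1.11 = 9.558 m.
Braking distance = v²/(2a) = 74.151 / 15.288 = 4.850 m.
Total stopping distance = 9.558 + 4.850 = 14.408 m, vs 20 m available — it stops with 20 − 14.408 = 5.592 m to spare.

Yes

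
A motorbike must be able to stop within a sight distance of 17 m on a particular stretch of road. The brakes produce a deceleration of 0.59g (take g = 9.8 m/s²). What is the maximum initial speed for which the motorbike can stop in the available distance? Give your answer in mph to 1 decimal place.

a = 0.59 × 9.8 = 5.782 m/s².
v²/(2a) = d ⇒ v = √(2 × 5.782 × 17) = √196.59 = 14.0211 m/s.
14.0211 m/s ÷ 0.44704 = 31.364 mph.

Maximum speed ≈ 31.4 mph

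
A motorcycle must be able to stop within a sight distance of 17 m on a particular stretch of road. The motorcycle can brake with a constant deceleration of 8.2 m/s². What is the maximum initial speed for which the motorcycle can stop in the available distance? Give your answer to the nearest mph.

Maximum speed ≈ 37 mph

v²/(2a) = d ⇒ v = √(2 × 8.200 × 17) = √278.80 = 16.6973 m/s.
16.6973 m/s ÷ 0.44704 = 37.351 mph.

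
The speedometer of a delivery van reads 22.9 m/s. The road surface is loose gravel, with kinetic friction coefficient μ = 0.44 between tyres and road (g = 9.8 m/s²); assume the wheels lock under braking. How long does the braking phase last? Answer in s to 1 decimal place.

Braking time ≈ 5.3 s

a = μg = 0.44 × 9.8 = 4.312 m/s².
Braking time = v/a = 22.9000 / 4.312 = 5.311 s.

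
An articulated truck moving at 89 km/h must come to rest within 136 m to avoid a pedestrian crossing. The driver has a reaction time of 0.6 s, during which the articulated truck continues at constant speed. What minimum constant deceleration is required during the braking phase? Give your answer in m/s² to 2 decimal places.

Required deceleration ≈ 2.52 m/s²

89 km/h ÷ 3.6 = 24.7222 m/s.
Distance covered during reaction = 24.7222 × 0.6 = 14.833 m.
Distance available for braking: 136 − 14.833 = 121.167 m.
v² = 2a·d ⇒ a = v²/(2d) = 24.7222² / (2 × 121.167) = 611.187 / 242.334 = 2.5221 m/s².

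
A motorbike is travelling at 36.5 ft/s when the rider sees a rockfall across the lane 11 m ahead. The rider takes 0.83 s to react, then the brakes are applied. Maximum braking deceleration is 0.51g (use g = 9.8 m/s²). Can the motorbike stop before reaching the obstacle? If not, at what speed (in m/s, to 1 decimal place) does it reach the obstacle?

No — it strikes the obstacle at 10.3 m/s

36.5 ft/s × 0.3048 = 11.1252 m/s.
a = 0.51 × 9.8 = 4.998 m/s².
Reaction distance = 11.1252 × 0.83 = 9.234 m.
Braking distance needed to stop: v²/(2a) = 123.770 / 9.996 = 12.382 m, so total needed = 9.234 + 12.382 = 21.616 m > 11 m — it cannot stop.
Distance remaining when braking begins: 11 − 9.234 = 1.766 m.
v² = v₀² − 2a·d = 123.770 − 2 × 4.998 × 1.766 = 106.117 m²/s².
v = √106.117 = 10.301 m/s.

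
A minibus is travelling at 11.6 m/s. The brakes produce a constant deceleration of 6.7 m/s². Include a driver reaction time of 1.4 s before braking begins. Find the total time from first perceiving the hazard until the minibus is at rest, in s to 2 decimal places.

Total time ≈ 3.13 s

Braking time = v/a = 11.6000 / 6.700 = 1.731 s.
Total = 1.4 + 1.731 = 3.131 s.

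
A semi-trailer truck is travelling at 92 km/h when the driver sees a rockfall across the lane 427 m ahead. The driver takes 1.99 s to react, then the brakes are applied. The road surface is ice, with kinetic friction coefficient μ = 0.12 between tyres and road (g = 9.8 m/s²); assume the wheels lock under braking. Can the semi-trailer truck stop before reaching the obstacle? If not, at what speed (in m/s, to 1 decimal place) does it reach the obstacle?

92 km/h ÷ 3.6 = 25.5556 m/s.
a = μg = 0.12 × 9.8 = 1.176 m/s².
Reaction distance = 25.5556 × 1.99 = 50.856 m.
Braking distance = v²/(2a) = 653.089 / 2.352 = 277.674 m.
Total stopping distance = 50.856 + 277.674 = 328.530 m, vs 427 m available — it stops with 427 − 328.530 = 98.470 m to spare.

Yes — it stops about 98.5 m short of the obstacle, so it never reaches it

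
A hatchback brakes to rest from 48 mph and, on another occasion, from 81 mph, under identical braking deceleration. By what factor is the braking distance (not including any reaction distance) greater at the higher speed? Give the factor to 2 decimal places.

Factor ≈ 2.85

Braking distance d = v²/(2a), so with a fixed, d ∝ v².
Factor = (81/48)² = 1.6875² = 2.8477.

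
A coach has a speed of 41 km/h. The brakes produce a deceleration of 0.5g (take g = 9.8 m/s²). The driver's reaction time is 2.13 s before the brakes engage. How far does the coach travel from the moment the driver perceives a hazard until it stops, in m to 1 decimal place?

41 km/h ÷ 3.6 = 11.3889 m/s.
a = 0.5 × 9.8 = 4.900 m/s².
Reaction distance = v·t_r = 11.3889 × 2.13 = 24.258 m.
Braking distance = v²/(2a) = 11.3889² / (2 × 4.900) = 129.707 / 9.800 = 13.235 m.
Total = 24.258 + 13.235 = 37.493 m.

Total stopping distance ≈ 37.5 m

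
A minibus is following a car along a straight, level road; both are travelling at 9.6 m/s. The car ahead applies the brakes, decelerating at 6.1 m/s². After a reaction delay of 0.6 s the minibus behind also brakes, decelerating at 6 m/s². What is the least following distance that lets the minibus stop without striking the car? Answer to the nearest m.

Leader travels v²/(2a_L) = 92.160 / 12.200 = 7.554 m before stopping.
Follower covers v·t_r = 9.6000 × 0.6 = 5.760 m while reacting, then v²/(2a_F) = 92.160 / 12.000 = 7.680 m while braking, for a total of 5.760 + 7.680 = 13.440 m.
Since a_F ≤ a_L and the follower starts braking later, the follower is never slower than the leader, so the closest approach is when both have stopped.
Minimum gap = 13.440 − 7.554 = 5.886 m.

Minimum gap ≈ 6 m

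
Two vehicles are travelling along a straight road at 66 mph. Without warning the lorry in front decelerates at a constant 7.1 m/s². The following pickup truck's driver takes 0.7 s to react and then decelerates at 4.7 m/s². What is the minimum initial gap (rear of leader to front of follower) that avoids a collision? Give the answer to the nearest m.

66 mph × 0.44704 = 29.5046 m/s.
Leader travels v²/(2a_L) = 870.521 / 14.200 = 61.304 m before stopping.
Follower covers v·t_r = 29.5046 × 0.7 = 20.653 m while reacting, then v²/(2a_F) = 870.521 / 9.400 = 92.609 m while braking, for a total of 20.653 + 92.609 = 113.262 m.
Since a_F ≤ a_L and the follower starts braking later, the follower is never slower than the leader, so the closest approach is when both have stopped.
Minimum gap = 113.262 − 61.304 = 51.958 m.

Minimum gap ≈ 52 m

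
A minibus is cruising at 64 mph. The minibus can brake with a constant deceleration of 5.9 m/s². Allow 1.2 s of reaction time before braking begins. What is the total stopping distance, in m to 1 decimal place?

64 mph × 0.44704 = 28.6106 m/s.
Reaction distance = v·t_r = 28.6106 × 1.2 = 34.333 m.
Braking distance = v²/(2a) = 28.6106² / (2 × 5.900) = 818.566 / 11.800 = 69.370 m.
Total = 34.333 + 69.370 = 103.703 m.

Total stopping distance ≈ 103.7 m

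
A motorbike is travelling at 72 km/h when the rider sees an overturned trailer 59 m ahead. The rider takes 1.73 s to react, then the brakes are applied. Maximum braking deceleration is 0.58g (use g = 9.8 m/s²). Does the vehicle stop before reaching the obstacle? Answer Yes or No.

No

72 km/h ÷ 3.6 = 20.0000 m/s.
a = 0.58 × 9.8 = 5.684 m/s².
Reaction distance = 20.0000 × 1.73 = 34.600 m.
Braking distance = v²/(2a) = 400.000 / 11.368 = 35.186 m.
Total stopping distance = 34.600 + 35.186 = 69.786 m, vs 59 m available — it cannot stop in time and overshoots by 69.786 − 59 = 10.786 m.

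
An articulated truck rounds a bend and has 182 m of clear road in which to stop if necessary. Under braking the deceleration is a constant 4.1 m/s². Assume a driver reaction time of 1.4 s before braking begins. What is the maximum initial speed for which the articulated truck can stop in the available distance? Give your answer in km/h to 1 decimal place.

Maximum speed ≈ 119.9 km/h

Stopping distance: v·t_r + v²/(2a) = 182 with t_r = 1.4 s and a = 4.100 m/s².
So v² + 11.480 v − 1492.40 = 0.
Positive root: v = −a·t_r + √((a·t_r)² + 2a·d) = −5.740 + √(32.948 + 1492.40) = 33.3157 m/s.
33.3157 m/s × 3.6 = 119.937 km/h.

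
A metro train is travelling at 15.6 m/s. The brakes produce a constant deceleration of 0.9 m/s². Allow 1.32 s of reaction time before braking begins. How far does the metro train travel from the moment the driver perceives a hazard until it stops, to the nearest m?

Reaction distance = v·t_r = 15.6000 × 1.32 = 20.592 m.
Braking distance = v²/(2a) = 15.6000² / (2 × 0.900) = 243.360 / 1.800 = 135.200 m.
Total = 20.592 + 135.200 = 155.792 m.

Total stopping distance ≈ 156 m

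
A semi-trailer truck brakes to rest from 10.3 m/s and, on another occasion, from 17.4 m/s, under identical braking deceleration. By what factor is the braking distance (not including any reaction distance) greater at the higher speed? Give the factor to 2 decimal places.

Braking distance d = v²/(2a), so with a fixed, d ∝ v².
Factor = (17.4/10.3)² = 1.6893² = 2.8537.

Factor ≈ 2.85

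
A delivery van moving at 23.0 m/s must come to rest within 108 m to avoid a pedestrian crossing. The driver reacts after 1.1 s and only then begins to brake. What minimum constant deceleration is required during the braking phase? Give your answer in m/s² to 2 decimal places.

Distance covered during reaction = 23.0000 × 1.1 = 25.300 m.
Distance available for braking: 108 − 25.300 = 82.700 m.
v² = 2a·d ⇒ a = v²/(2d) = 23.0000² / (2 × 82.700) = 529.000 / 165.400 = 3.1983 m/s².

Required deceleration ≈ 3.20 m/s²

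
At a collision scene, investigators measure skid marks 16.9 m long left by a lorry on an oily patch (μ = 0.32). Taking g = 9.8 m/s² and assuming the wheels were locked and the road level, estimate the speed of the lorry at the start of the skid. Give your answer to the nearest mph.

Deceleration a = μg = 0.32 × 9.8 = 3.136 m/s².
v = √(2a·d) = √(2 × 3.136 × 16.9) = √105.997 = 10.2955 m/s.
= 10.2955 ÷ 0.44704 = 23.030 mph.

Initial speed ≈ 23 mph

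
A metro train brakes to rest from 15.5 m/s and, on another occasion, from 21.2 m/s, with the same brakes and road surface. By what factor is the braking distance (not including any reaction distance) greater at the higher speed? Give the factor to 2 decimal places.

Braking distance d = v²/(2a), so with a fixed, d ∝ v².
Factor = (21.2/15.5)² = 1.3677² = 1.8706.

Factor ≈ 1.87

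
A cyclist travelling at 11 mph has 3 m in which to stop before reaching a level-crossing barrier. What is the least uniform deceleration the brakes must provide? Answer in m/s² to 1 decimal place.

11 mph × 0.44704 = 4.9174 m/s.
v² = 2a·d ⇒ a = v²/(2d) = 4.9174² / (2 × 3.000) = 24.181 / 6.000 = 4.0302 m/s².

Required deceleration ≈ 4.0 m/s²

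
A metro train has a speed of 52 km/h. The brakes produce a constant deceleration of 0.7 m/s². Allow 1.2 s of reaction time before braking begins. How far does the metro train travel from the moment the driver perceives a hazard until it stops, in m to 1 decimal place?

Total stopping distance ≈ 166.4 m

52 km/h ÷ 3.6 = 14.4444 m/s.
Reaction distance = v·t_r = 14.4444 × 1.2 = 17.333 m.
Braking distance = v²/(2a) = 14.4444² / (2 × 0.700) = 208.641 / 1.400 = 149.029 m.
Total = 17.333 + 149.029 = 166.362 m.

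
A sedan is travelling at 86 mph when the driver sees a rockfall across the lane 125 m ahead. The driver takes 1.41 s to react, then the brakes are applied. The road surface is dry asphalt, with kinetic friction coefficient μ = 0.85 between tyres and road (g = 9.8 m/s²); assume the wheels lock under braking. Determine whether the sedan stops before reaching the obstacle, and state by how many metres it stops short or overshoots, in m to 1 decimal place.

86 mph × 0.44704 = 38.4454 m/s.
a = μg = 0.85 × 9.8 = 8.330 m/s².
Reaction distance = 38.4454 × 1.41 = 54.208 m.
Braking distance = v²/(2a) = 1478.049 / 16.660 = 88.718 m.
Total stopping distance = 54.208 + 88.718 = 142.926 m, vs 125 m available — it cannot stop in time and overshoots by 142.926 − 125 = 17.926 m.

No — it overshoots by 17.9 m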